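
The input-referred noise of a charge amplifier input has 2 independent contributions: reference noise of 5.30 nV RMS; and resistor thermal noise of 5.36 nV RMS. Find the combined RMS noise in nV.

Uncorrelated sources add in power (mean-square): V_tot = √(ΣV_i²)
V_tot = √[(5.30×10⁻⁹)² + (5.36×10⁻⁹)²] = 7.54×10⁻⁹ V = 7.54 nV

7.54 nV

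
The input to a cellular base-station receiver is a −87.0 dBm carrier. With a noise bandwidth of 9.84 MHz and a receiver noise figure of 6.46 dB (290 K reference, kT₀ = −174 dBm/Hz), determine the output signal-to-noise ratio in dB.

10.6 dB

Noise floor: N = −174 + 10 log₁₀(B) + NF
10 log₁₀(9.84×10⁶) = 69.93 dB
N = −174 + 69.93 + 6.46 = −97.61 dBm
SNR = P_sig − N = −87.0 − (−97.61) = 10.61 dB → 10.6 dB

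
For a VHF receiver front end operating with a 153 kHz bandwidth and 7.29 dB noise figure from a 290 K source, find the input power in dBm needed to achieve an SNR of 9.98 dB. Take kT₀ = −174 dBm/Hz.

−104.9 dBm

Sensitivity = −174 + 10 log₁₀(B) + NF + SNR_min
= −174 + 51.85 + 7.29 + 9.98
= −104.88 dBm → −104.9 dBm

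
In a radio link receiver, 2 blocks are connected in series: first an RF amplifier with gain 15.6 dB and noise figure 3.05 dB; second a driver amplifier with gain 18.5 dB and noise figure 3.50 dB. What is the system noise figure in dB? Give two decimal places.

3.12 dB

Convert to linear (a loss of L dB is a gain of −L dB): F_i = 10^(NF_i/10), G_i = 10^(G_i,dB/10)
  Stage 1: F_1 = 10^(3.05/10) = 2.018, G_1 = 10^(15.6/10) = 36.31
  Stage 2: F_2 = 10^(3.50/10) = 2.239, G_2 = 10^(18.5/10) = 70.79
Friis cascade:
  F = 2.018 + (2.239 − 1)/36.31 = 2.052
NF = 10 log₁₀(2.052) = 3.12 dB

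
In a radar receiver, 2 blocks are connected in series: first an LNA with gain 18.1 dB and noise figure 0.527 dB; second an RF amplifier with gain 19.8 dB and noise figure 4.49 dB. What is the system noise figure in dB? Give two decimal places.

Convert to linear (a loss of L dB is a gain of −L dB): F_i = 10^(NF_i/10), G_i = 10^(G_i,dB/10)
  Stage 1: F_1 = 10^(0.527/10) = 1.129, G_1 = 10^(18.1/10) = 64.57
  Stage 2: F_2 = 10^(4.49/10) = 2.812, G_2 = 10^(19.8/10) = 95.50
Friis cascade:
  F = 1.129 + (2.812 − 1)/64.57 = 1.157
NF = 10 log₁₀(1.157) = 0.63 dB

0.63 dB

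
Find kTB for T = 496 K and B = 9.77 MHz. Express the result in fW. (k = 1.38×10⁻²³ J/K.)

P_n = kTB = 1.38×10⁻²³ × 496 × 9.77×10⁶ = 6.69×10⁻¹⁴ W = 66.9 fW

66.9 fW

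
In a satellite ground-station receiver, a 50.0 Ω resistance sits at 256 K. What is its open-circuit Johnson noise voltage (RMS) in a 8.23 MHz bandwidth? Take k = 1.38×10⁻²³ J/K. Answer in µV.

2.41 µV

V_n = √(4kTRB)
4kTRB = 4 × 1.38×10⁻²³ × 256 × 5.00×10¹ × 8.23×10⁶ = 5.81×10⁻¹² V²
V_n = √(5.81×10⁻¹²) = 2.41×10⁻⁶ V = 2.41 µV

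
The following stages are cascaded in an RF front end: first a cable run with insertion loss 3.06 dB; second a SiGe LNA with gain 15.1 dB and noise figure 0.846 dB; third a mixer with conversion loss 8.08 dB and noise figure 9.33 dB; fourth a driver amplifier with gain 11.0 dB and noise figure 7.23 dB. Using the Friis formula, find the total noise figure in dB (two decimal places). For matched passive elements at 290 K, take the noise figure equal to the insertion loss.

Convert to linear (a loss of L dB is a gain of −L dB): F_i = 10^(NF_i/10), G_i = 10^(G_i,dB/10)
  Stage 1: F_1 = 10^(3.06/10) = 2.023, G_1 = 10^(−3.06/10) = 0.4943
  Stage 2: F_2 = 10^(0.846/10) = 1.215, G_2 = 10^(15.1/10) = 32.36
  Stage 3: F_3 = 10^(9.33/10) = 8.570, G_3 = 10^(−8.08/10) = 0.1556
  Stage 4: F_4 = 10^(7.23/10) = 5.284, G_4 = 10^(11.0/10) = 12.59
Friis cascade:
  F = 2.023 + (1.215 − 1)/0.4943 + (8.570 − 1)/16.00 + (5.284 − 1)/2.489 = 4.653
NF = 10 log₁₀(4.653) = 6.68 dB

6.68 dB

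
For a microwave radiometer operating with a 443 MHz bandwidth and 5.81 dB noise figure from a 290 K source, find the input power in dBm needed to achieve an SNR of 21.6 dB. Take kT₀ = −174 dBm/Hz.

Sensitivity = −174 + 10 log₁₀(B) + NF + SNR_min
= −174 + 86.46 + 5.81 + 21.6
= −60.13 dBm → −60.1 dBm

−60.1 dBm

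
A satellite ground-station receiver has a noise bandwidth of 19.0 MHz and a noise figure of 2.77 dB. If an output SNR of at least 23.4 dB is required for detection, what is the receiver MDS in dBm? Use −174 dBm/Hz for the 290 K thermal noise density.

Sensitivity = −174 + 10 log₁₀(B) + NF + SNR_min
= −174 + 72.79 + 2.77 + 23.4
= −75.04 dBm → −75.0 dBm

−75.0 dBm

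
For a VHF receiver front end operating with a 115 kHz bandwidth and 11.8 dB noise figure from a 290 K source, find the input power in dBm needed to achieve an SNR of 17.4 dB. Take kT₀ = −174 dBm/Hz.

−94.2 dBm

Sensitivity = −174 + 10 log₁₀(B) + NF + SNR_min
= −174 + 50.61 + 11.8 + 17.4
= −94.19 dBm → −94.2 dBm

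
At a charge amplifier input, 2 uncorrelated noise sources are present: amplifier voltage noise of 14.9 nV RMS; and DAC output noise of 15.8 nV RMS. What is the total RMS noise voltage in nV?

21.7 nV

Uncorrelated sources add in power (mean-square): V_tot = √(ΣV_i²)
V_tot = √[(1.49×10⁻⁸)² + (1.58×10⁻⁸)²] = 2.17×10⁻⁸ V = 21.7 nV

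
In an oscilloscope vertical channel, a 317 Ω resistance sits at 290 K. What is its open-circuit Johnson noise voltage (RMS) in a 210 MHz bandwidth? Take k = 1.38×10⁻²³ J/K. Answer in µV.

32.6 µV

V_n = √(4kTRB)
4kTRB = 4 × 1.38×10⁻²³ × 290 × 3.17×10² × 2.10×10⁸ = 1.07×10⁻⁹ V²
V_n = √(1.07×10⁻⁹) = 3.26×10⁻⁵ V = 32.6 µV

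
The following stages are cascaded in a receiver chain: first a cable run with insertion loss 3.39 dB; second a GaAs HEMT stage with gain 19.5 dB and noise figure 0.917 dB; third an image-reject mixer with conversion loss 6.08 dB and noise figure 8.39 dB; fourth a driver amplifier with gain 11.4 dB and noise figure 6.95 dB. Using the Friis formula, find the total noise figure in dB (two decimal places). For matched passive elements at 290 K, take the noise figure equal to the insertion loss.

5.10 dB

Convert to linear (a loss of L dB is a gain of −L dB): F_i = 10^(NF_i/10), G_i = 10^(G_i,dB/10)
  Stage 1: F_1 = 10^(3.39/10) = 2.183, G_1 = 10^(−3.39/10) = 0.4581
  Stage 2: F_2 = 10^(0.917/10) = 1.235, G_2 = 10^(19.5/10) = 89.13
  Stage 3: F_3 = 10^(8.39/10) = 6.902, G_3 = 10^(−6.08/10) = 0.2466
  Stage 4: F_4 = 10^(6.95/10) = 4.955, G_4 = 10^(11.4/10) = 13.80
Friis cascade:
  F = 2.183 + (1.235 − 1)/0.4581 + (6.902 − 1)/40.83 + (4.955 − 1)/10.07 = 3.233
NF = 10 log₁₀(3.233) = 5.10 dB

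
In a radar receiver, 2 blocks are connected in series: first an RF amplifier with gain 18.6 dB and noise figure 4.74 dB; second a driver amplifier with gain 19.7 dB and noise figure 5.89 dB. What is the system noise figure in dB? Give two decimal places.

Convert to linear (a loss of L dB is a gain of −L dB): F_i = 10^(NF_i/10), G_i = 10^(G_i,dB/10)
  Stage 1: F_1 = 10^(4.74/10) = 2.979, G_1 = 10^(18.6/10) = 72.44
  Stage 2: F_2 = 10^(5.89/10) = 3.882, G_2 = 10^(19.7/10) = 93.33
Friis cascade:
  F = 2.979 + (3.882 − 1)/72.44 = 3.018
NF = 10 log₁₀(3.018) = 4.80 dB

4.80 dB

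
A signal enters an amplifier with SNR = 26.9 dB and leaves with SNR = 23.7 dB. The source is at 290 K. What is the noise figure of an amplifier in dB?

3.2 dB

NF (dB) = SNR_in(dB) − SNR_out(dB) when the source is at T₀
NF = 26.9 − 23.7 = 3.2 dB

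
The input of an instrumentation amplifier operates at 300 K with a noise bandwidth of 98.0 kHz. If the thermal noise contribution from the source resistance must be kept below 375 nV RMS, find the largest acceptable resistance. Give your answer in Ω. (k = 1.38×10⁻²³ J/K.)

86.7 Ω

Johnson–Nyquist: V_n = √(4kTRB) ⇒ R = V_n² / (4kTB)
4kTB = 4 × 1.38×10⁻²³ × 300 × 9.80×10⁴ = 1.62×10⁻¹⁵
R = (3.75×10⁻⁷)² / 1.62×10⁻¹⁵ = 8.67×10¹ Ω = 86.7 Ω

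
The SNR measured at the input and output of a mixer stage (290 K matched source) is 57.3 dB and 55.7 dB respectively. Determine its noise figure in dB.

NF (dB) = SNR_in(dB) − SNR_out(dB) when the source is at T₀
NF = 57.3 − 55.7 = 1.6 dB

1.6 dB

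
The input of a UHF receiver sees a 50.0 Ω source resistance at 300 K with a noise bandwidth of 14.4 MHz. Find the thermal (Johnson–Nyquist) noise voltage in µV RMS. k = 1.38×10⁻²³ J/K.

3.45 µV

V_n = √(4kTRB)
4kTRB = 4 × 1.38×10⁻²³ × 300 × 5.00×10¹ × 1.44×10⁷ = 1.19×10⁻¹¹ V²
V_n = √(1.19×10⁻¹¹) = 3.45×10⁻⁶ V = 3.45 µV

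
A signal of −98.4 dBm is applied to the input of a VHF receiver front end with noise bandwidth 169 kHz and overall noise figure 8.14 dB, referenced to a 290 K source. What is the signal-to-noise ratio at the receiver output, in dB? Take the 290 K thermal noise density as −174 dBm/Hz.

Noise floor: N = −174 + 10 log₁₀(B) + NF
10 log₁₀(1.69×10⁵) = 52.28 dB
N = −174 + 52.28 + 8.14 = −113.58 dBm
SNR = P_sig − N = −98.4 − (−113.58) = 15.18 dB → 15.2 dB

15.2 dB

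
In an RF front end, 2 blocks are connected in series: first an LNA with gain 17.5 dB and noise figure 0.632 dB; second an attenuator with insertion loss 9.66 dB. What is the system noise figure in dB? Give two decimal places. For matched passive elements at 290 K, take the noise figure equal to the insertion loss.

1.15 dB

Convert to linear (a loss of L dB is a gain of −L dB): F_i = 10^(NF_i/10), G_i = 10^(G_i,dB/10)
  Stage 1: F_1 = 10^(0.632/10) = 1.157, G_1 = 10^(17.5/10) = 56.23
  Stage 2: F_2 = 10^(9.66/10) = 9.247, G_2 = 10^(−9.66/10) = 0.1081
Friis cascade:
  F = 1.157 + (9.247 − 1)/56.23 = 1.303
NF = 10 log₁₀(1.303) = 1.15 dB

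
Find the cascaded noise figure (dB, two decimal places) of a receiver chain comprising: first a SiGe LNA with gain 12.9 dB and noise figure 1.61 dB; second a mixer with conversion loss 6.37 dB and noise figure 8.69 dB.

Convert to linear (a loss of L dB is a gain of −L dB): F_i = 10^(NF_i/10), G_i = 10^(G_i,dB/10)
  Stage 1: F_1 = 10^(1.61/10) = 1.449, G_1 = 10^(12.9/10) = 19.50
  Stage 2: F_2 = 10^(8.69/10) = 7.396, G_2 = 10^(−6.37/10) = 0.2307
Friis cascade:
  F = 1.449 + (7.396 − 1)/19.50 = 1.777
NF = 10 log₁₀(1.777) = 2.50 dB

2.50 dB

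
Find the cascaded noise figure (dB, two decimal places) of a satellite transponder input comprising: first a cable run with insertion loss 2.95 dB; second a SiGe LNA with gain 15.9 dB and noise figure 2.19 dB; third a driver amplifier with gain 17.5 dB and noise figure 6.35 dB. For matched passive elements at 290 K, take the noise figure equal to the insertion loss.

5.36 dB

Convert to linear (a loss of L dB is a gain of −L dB): F_i = 10^(NF_i/10), G_i = 10^(G_i,dB/10)
  Stage 1: F_1 = 10^(2.95/10) = 1.972, G_1 = 10^(−2.95/10) = 0.5070
  Stage 2: F_2 = 10^(2.19/10) = 1.656, G_2 = 10^(15.9/10) = 38.90
  Stage 3: F_3 = 10^(6.35/10) = 4.315, G_3 = 10^(17.5/10) = 56.23
Friis cascade:
  F = 1.972 + (1.656 − 1)/0.5070 + (4.315 − 1)/19.72 = 3.434
NF = 10 log₁₀(3.434) = 5.36 dB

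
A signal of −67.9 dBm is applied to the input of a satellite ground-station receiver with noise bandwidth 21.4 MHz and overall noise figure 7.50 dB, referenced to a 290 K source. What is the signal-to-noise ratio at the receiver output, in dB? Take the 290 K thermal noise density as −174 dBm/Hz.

25.3 dB

Noise floor: N = −174 + 10 log₁₀(B) + NF
10 log₁₀(2.14×10⁷) = 73.3 dB
N = −174 + 73.3 + 7.50 = −93.20 dBm
SNR = P_sig − N = −67.9 − (−93.20) = 25.30 dB → 25.3 dB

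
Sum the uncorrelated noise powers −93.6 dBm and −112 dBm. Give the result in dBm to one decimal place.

Convert to linear, add, convert back:
P₁ = 4.37×10⁻¹³ W, P₂ = 6.31×10⁻¹⁵ W
P_tot = 4.43×10⁻¹³ W → 10 log₁₀(P_tot / 10⁻³) = −93.5 dBm

−93.5 dBm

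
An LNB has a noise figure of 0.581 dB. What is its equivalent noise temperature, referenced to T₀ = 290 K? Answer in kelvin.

41.5 K

F = 10^(0.581/10) = 1.14314
T_e = (F − 1)·T₀ = (1.14314 − 1) × 290 = 41.5 K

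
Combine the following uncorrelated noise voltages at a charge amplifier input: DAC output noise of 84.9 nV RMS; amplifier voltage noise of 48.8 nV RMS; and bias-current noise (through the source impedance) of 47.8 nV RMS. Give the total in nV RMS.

Uncorrelated sources add in power (mean-square): V_tot = √(ΣV_i²)
V_tot = √[(8.49×10⁻⁸)² + (4.88×10⁻⁸)² + (4.78×10⁻⁸)²] = 1.09×10⁻⁷ V = 109 nV

109 nV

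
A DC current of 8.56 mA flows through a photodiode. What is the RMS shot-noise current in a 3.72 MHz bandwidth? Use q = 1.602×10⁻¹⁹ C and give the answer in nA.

I_n = √(2qI·B)
2qI·B = 2 × 1.602×10⁻¹⁹ × 8.56×10⁻³ × 3.72×10⁶ = 1.02×10⁻¹⁴ A²
I_n = √(1.02×10⁻¹⁴) = 1.01×10⁻⁷ A = 101 nA

101 nA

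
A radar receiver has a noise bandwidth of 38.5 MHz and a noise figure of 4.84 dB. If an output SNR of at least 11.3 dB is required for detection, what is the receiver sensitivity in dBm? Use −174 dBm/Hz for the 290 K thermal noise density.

−82.0 dBm

Sensitivity = −174 + 10 log₁₀(B) + NF + SNR_min
= −174 + 75.85 + 4.84 + 11.3
= −82.01 dBm → −82.0 dBm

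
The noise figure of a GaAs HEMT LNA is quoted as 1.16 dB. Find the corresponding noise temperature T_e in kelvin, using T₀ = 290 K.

F = 10^(1.16/10) = 1.30617
T_e = (F − 1)·T₀ = (1.30617 − 1) × 290 = 88.8 K

88.8 K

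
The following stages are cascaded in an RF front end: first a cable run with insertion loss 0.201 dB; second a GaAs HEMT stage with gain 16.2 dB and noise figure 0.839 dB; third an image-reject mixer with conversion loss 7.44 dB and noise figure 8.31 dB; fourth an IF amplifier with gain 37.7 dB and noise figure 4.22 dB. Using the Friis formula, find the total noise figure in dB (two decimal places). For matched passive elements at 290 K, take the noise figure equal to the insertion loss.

Convert to linear (a loss of L dB is a gain of −L dB): F_i = 10^(NF_i/10), G_i = 10^(G_i,dB/10)
  Stage 1: F_1 = 10^(0.201/10) = 1.047, G_1 = 10^(−0.201/10) = 0.9548
  Stage 2: F_2 = 10^(0.839/10) = 1.213, G_2 = 10^(16.2/10) = 41.69
  Stage 3: F_3 = 10^(8.31/10) = 6.776, G_3 = 10^(−7.44/10) = 0.1803
  Stage 4: F_4 = 10^(4.22/10) = 2.642, G_4 = 10^(37.7/10) = 5888
Friis cascade:
  F = 1.047 + (1.213 − 1)/0.9548 + (6.776 − 1)/39.80 + (2.642 − 1)/7.176 = 1.645
NF = 10 log₁₀(1.645) = 2.16 dB

2.16 dB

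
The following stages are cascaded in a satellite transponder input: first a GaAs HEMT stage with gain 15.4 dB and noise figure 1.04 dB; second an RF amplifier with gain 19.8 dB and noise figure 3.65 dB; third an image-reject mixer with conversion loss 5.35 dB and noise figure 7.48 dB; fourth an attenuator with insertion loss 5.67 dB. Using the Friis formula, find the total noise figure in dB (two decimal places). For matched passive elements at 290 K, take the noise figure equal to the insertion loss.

Convert to linear (a loss of L dB is a gain of −L dB): F_i = 10^(NF_i/10), G_i = 10^(G_i,dB/10)
  Stage 1: F_1 = 10^(1.04/10) = 1.271, G_1 = 10^(15.4/10) = 34.67
  Stage 2: F_2 = 10^(3.65/10) = 2.317, G_2 = 10^(19.8/10) = 95.50
  Stage 3: F_3 = 10^(7.48/10) = 5.598, G_3 = 10^(−5.35/10) = 0.2917
  Stage 4: F_4 = 10^(5.67/10) = 3.690, G_4 = 10^(−5.67/10) = 0.2710
Friis cascade:
  F = 1.271 + (2.317 − 1)/34.67 + (5.598 − 1)/3311 + (3.690 − 1)/966.1 = 1.313
NF = 10 log₁₀(1.313) = 1.18 dB

1.18 dB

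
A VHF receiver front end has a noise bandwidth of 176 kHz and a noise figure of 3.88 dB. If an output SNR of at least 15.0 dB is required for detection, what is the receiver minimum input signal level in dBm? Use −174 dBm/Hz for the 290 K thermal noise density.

−102.7 dBm

Sensitivity = −174 + 10 log₁₀(B) + NF + SNR_min
= −174 + 52.46 + 3.88 + 15.0
= −102.66 dBm → −102.7 dBm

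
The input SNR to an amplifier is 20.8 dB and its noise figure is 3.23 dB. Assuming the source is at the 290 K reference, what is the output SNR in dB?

17.57 dB

By definition F = SNR_in/SNR_out, so in dB: SNR_out = SNR_in − NF
SNR_out = 20.8 − 3.23 = 17.57 dB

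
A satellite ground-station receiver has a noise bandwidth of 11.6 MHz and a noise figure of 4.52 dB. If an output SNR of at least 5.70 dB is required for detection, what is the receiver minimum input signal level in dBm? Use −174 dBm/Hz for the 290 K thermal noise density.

Sensitivity = −174 + 10 log₁₀(B) + NF + SNR_min
= −174 + 70.64 + 4.52 + 5.70
= −93.14 dBm → −93.1 dBm

−93.1 dBm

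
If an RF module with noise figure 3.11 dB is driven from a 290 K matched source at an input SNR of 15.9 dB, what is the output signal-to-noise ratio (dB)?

12.79 dB

By definition F = SNR_in/SNR_out, so in dB: SNR_out = SNR_in − NF
SNR_out = 15.9 − 3.11 = 12.79 dB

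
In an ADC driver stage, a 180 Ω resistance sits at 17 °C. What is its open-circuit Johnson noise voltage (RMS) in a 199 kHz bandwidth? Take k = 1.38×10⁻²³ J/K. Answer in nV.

757 nV

T = 17 °C + 273.15 = 290.15 K
V_n = √(4kTRB)
4kTRB = 4 × 1.38×10⁻²³ × 290.15 × 1.80×10² × 1.99×10⁵ = 5.74×10⁻¹³ V²
V_n = √(5.74×10⁻¹³) = 7.57×10⁻⁷ V = 757 nV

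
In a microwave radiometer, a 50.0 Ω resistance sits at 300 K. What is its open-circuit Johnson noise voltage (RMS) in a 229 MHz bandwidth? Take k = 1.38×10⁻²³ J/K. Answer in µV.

13.8 µV

V_n = √(4kTRB)
4kTRB = 4 × 1.38×10⁻²³ × 300 × 5.00×10¹ × 2.29×10⁸ = 1.90×10⁻¹⁰ V²
V_n = √(1.90×10⁻¹⁰) = 1.38×10⁻⁵ V = 13.8 µV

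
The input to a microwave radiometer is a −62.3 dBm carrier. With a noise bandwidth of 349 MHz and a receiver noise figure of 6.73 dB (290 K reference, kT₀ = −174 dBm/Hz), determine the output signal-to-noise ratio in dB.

19.5 dB

Noise floor: N = −174 + 10 log₁₀(B) + NF
10 log₁₀(3.49×10⁸) = 85.43 dB
N = −174 + 85.43 + 6.73 = −81.84 dBm
SNR = P_sig − N = −62.3 − (−81.84) = 19.54 dB → 19.5 dB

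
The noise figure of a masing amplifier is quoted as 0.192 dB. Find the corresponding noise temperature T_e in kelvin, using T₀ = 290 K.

F = 10^(0.192/10) = 1.0452
T_e = (F − 1)·T₀ = (1.0452 − 1) × 290 = 13.1 K

13.1 K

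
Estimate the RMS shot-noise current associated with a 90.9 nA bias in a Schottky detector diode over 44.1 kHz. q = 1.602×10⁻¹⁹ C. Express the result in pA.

I_n = √(2qI·B)
2qI·B = 2 × 1.602×10⁻¹⁹ × 9.09×10⁻⁸ × 4.41×10⁴ = 1.28×10⁻²¹ A²
I_n = √(1.28×10⁻²¹) = 3.58×10⁻¹¹ A = 35.8 pA

35.8 pA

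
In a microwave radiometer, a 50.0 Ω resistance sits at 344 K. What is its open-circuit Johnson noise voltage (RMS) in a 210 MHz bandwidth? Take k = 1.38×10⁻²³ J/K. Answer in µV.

V_n = √(4kTRB)
4kTRB = 4 × 1.38×10⁻²³ × 344 × 5.00×10¹ × 2.10×10⁸ = 1.99×10⁻¹⁰ V²
V_n = √(1.99×10⁻¹⁰) = 1.41×10⁻⁵ V = 14.1 µV

14.1 µV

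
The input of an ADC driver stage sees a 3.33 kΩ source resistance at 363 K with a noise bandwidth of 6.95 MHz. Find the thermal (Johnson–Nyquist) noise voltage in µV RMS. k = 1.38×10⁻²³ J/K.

21.5 µV

V_n = √(4kTRB)
4kTRB = 4 × 1.38×10⁻²³ × 363 × 3.33×10³ × 6.95×10⁶ = 4.64×10⁻¹⁰ V²
V_n = √(4.64×10⁻¹⁰) = 2.15×10⁻⁵ V = 21.5 µV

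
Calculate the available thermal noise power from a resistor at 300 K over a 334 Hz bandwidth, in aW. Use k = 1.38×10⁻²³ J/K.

1.38 aW

P_n = kTB = 1.38×10⁻²³ × 300 × 3.34×10² = 1.38×10⁻¹⁸ W = 1.38 aW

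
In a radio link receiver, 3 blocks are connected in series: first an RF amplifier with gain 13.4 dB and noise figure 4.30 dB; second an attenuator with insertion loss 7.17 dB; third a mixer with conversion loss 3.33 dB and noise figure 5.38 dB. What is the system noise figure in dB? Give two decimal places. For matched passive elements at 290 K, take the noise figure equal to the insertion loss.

5.40 dB

Convert to linear (a loss of L dB is a gain of −L dB): F_i = 10^(NF_i/10), G_i = 10^(G_i,dB/10)
  Stage 1: F_1 = 10^(4.30/10) = 2.692, G_1 = 10^(13.4/10) = 21.88
  Stage 2: F_2 = 10^(7.17/10) = 5.212, G_2 = 10^(−7.17/10) = 0.1919
  Stage 3: F_3 = 10^(5.38/10) = 3.451, G_3 = 10^(−3.33/10) = 0.4645
Friis cascade:
  F = 2.692 + (5.212 − 1)/21.88 + (3.451 − 1)/4.198 = 3.468
NF = 10 log₁₀(3.468) = 5.40 dB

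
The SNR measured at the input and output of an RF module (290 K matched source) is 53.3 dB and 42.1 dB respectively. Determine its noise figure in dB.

11.2 dB

NF (dB) = SNR_in(dB) − SNR_out(dB) when the source is at T₀
NF = 53.3 − 42.1 = 11.2 dB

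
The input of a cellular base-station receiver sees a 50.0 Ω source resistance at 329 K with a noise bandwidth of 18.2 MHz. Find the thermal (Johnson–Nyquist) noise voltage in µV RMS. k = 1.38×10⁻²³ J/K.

V_n = √(4kTRB)
4kTRB = 4 × 1.38×10⁻²³ × 329 × 5.00×10¹ × 1.82×10⁷ = 1.65×10⁻¹¹ V²
V_n = √(1.65×10⁻¹¹) = 4.07×10⁻⁶ V = 4.07 µV

4.07 µV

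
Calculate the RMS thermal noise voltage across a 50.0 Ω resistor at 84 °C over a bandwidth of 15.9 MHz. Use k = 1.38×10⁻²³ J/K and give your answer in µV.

3.96 µV

T = 84 °C + 273.15 = 357.15 K
V_n = √(4kTRB)
4kTRB = 4 × 1.38×10⁻²³ × 357.15 × 5.00×10¹ × 1.59×10⁷ = 1.57×10⁻¹¹ V²
V_n = √(1.57×10⁻¹¹) = 3.96×10⁻⁶ V = 3.96 µV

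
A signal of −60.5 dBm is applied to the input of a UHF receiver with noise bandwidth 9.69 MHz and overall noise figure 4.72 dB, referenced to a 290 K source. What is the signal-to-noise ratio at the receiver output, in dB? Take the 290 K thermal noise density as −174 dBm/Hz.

38.9 dB

Noise floor: N = −174 + 10 log₁₀(B) + NF
10 log₁₀(9.69×10⁶) = 69.86 dB
N = −174 + 69.86 + 4.72 = −99.42 dBm
SNR = P_sig − N = −60.5 − (−99.42) = 38.92 dB → 38.9 dB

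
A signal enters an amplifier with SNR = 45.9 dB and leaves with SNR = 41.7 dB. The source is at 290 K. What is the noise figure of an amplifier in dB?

4.2 dB

NF (dB) = SNR_in(dB) − SNR_out(dB) when the source is at T₀
NF = 45.9 − 41.7 = 4.2 dB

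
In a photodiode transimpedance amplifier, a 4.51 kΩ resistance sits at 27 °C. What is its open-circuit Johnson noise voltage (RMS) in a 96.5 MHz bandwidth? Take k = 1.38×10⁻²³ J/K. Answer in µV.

84.9 µV

T = 27 °C + 273.15 = 300.15 K
V_n = √(4kTRB)
4kTRB = 4 × 1.38×10⁻²³ × 300.15 × 4.51×10³ × 9.65×10⁷ = 7.21×10⁻⁹ V²
V_n = √(7.21×10⁻⁹) = 8.49×10⁻⁵ V = 84.9 µV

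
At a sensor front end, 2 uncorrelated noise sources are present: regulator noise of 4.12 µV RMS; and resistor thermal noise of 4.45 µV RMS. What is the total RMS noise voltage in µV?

Uncorrelated sources add in power (mean-square): V_tot = √(ΣV_i²)
V_tot = √[(4.12×10⁻⁶)² + (4.45×10⁻⁶)²] = 6.06×10⁻⁶ V = 6.06 µV

6.06 µV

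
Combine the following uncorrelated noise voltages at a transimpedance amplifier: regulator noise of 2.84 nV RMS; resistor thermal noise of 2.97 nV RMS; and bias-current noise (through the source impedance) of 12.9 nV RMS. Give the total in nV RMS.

Uncorrelated sources add in power (mean-square): V_tot = √(ΣV_i²)
V_tot = √[(2.84×10⁻⁹)² + (2.97×10⁻⁹)² + (1.29×10⁻⁸)²] = 1.35×10⁻⁸ V = 13.5 nV

13.5 nV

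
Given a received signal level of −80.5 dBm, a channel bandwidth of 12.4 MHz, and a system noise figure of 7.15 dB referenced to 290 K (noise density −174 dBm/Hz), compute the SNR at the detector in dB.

Noise floor: N = −174 + 10 log₁₀(B) + NF
10 log₁₀(1.24×10⁷) = 70.93 dB
N = −174 + 70.93 + 7.15 = −95.92 dBm
SNR = P_sig − N = −80.5 − (−95.92) = 15.42 dB → 15.4 dB

15.4 dB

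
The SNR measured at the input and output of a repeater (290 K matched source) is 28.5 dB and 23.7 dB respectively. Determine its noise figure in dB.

4.8 dB

NF (dB) = SNR_in(dB) − SNR_out(dB) when the source is at T₀
NF = 28.5 − 23.7 = 4.8 dB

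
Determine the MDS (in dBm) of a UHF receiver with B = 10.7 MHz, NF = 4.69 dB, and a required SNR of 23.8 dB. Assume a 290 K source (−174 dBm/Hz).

Sensitivity = −174 + 10 log₁₀(B) + NF + SNR_min
= −174 + 70.29 + 4.69 + 23.8
= −75.22 dBm → −75.2 dBm

−75.2 dBm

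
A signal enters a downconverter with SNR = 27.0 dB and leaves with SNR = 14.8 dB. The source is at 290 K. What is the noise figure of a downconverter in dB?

12.2 dB

NF (dB) = SNR_in(dB) − SNR_out(dB) when the source is at T₀
NF = 27.0 − 14.8 = 12.2 dB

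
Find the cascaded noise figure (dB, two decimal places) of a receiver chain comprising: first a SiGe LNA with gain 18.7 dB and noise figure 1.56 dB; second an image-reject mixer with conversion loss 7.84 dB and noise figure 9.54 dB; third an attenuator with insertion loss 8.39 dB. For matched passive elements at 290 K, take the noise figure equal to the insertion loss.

Convert to linear (a loss of L dB is a gain of −L dB): F_i = 10^(NF_i/10), G_i = 10^(G_i,dB/10)
  Stage 1: F_1 = 10^(1.56/10) = 1.432, G_1 = 10^(18.7/10) = 74.13
  Stage 2: F_2 = 10^(9.54/10) = 8.995, G_2 = 10^(−7.84/10) = 0.1644
  Stage 3: F_3 = 10^(8.39/10) = 6.902, G_3 = 10^(−8.39/10) = 0.1449
Friis cascade:
  F = 1.432 + (8.995 − 1)/74.13 + (6.902 − 1)/12.19 = 2.024
NF = 10 log₁₀(2.024) = 3.06 dB

3.06 dB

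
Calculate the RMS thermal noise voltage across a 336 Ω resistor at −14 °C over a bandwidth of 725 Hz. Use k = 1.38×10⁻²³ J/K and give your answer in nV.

T = −14 °C + 273.15 = 259.15 K
V_n = √(4kTRB)
4kTRB = 4 × 1.38×10⁻²³ × 259.15 × 3.36×10² × 7.25×10² = 3.48×10⁻¹⁵ V²
V_n = √(3.48×10⁻¹⁵) = 5.90×10⁻⁸ V = 59.0 nV

59.0 nV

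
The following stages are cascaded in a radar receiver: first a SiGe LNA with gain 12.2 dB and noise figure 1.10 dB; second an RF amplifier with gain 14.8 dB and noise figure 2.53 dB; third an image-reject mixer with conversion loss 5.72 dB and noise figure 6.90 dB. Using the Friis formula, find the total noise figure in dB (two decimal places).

1.28 dB

Convert to linear (a loss of L dB is a gain of −L dB): F_i = 10^(NF_i/10), G_i = 10^(G_i,dB/10)
  Stage 1: F_1 = 10^(1.10/10) = 1.288, G_1 = 10^(12.2/10) = 16.60
  Stage 2: F_2 = 10^(2.53/10) = 1.791, G_2 = 10^(14.8/10) = 30.20
  Stage 3: F_3 = 10^(6.90/10) = 4.898, G_3 = 10^(−5.72/10) = 0.2679
Friis cascade:
  F = 1.288 + (1.791 − 1)/16.60 + (4.898 − 1)/501.2 = 1.344
NF = 10 log₁₀(1.344) = 1.28 dB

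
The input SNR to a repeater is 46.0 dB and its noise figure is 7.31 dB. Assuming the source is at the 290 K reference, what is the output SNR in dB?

38.69 dB

By definition F = SNR_in/SNR_out, so in dB: SNR_out = SNR_in − NF
SNR_out = 46.0 − 7.31 = 38.69 dB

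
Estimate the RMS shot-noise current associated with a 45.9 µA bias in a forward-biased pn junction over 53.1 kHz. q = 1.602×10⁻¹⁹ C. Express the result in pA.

884 pA

I_n = √(2qI·B)
2qI·B = 2 × 1.602×10⁻¹⁹ × 4.59×10⁻⁵ × 5.31×10⁴ = 7.81×10⁻¹⁹ A²
I_n = √(7.81×10⁻¹⁹) = 8.84×10⁻¹⁰ A = 884 pA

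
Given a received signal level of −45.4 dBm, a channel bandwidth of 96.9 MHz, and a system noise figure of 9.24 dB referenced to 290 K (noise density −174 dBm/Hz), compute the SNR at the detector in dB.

39.5 dB

Noise floor: N = −174 + 10 log₁₀(B) + NF
10 log₁₀(9.69×10⁷) = 79.86 dB
N = −174 + 79.86 + 9.24 = −84.90 dBm
SNR = P_sig − N = −45.4 − (−84.90) = 39.50 dB → 39.5 dB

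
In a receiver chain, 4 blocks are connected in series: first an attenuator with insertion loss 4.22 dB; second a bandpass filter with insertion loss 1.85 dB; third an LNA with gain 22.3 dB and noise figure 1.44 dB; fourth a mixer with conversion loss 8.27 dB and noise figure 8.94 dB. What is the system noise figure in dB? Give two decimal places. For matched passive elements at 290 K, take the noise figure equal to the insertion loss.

Convert to linear (a loss of L dB is a gain of −L dB): F_i = 10^(NF_i/10), G_i = 10^(G_i,dB/10)
  Stage 1: F_1 = 10^(4.22/10) = 2.642, G_1 = 10^(−4.22/10) = 0.3784
  Stage 2: F_2 = 10^(1.85/10) = 1.531, G_2 = 10^(−1.85/10) = 0.6531
  Stage 3: F_3 = 10^(1.44/10) = 1.393, G_3 = 10^(22.3/10) = 169.8
  Stage 4: F_4 = 10^(8.94/10) = 7.834, G_4 = 10^(−8.27/10) = 0.1489
Friis cascade:
  F = 2.642 + (1.531 − 1)/0.3784 + (1.393 − 1)/0.2472 + (7.834 − 1)/41.98 = 5.799
NF = 10 log₁₀(5.799) = 7.63 dB

7.63 dB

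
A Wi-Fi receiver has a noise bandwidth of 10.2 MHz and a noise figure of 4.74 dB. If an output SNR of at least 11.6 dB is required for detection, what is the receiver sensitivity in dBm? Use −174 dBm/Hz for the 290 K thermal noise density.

−87.6 dBm

Sensitivity = −174 + 10 log₁₀(B) + NF + SNR_min
= −174 + 70.09 + 4.74 + 11.6
= −87.57 dBm → −87.6 dBm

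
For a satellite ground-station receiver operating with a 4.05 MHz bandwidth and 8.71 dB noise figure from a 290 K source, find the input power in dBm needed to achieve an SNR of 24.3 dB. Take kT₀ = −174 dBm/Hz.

Sensitivity = −174 + 10 log₁₀(B) + NF + SNR_min
= −174 + 66.07 + 8.71 + 24.3
= −74.92 dBm → −74.9 dBm

−74.9 dBm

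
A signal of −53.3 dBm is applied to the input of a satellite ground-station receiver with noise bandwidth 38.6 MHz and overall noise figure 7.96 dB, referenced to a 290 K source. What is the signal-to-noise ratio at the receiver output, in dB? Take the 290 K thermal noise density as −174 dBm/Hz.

36.9 dB

Noise floor: N = −174 + 10 log₁₀(B) + NF
10 log₁₀(3.86×10⁷) = 75.87 dB
N = −174 + 75.87 + 7.96 = −90.17 dBm
SNR = P_sig − N = −53.3 − (−90.17) = 36.87 dB → 36.9 dB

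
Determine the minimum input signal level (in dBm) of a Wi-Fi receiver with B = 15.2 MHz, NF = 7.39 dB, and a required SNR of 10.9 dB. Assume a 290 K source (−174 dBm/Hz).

Sensitivity = −174 + 10 log₁₀(B) + NF + SNR_min
= −174 + 71.82 + 7.39 + 10.9
= −83.89 dBm → −83.9 dBm

−83.9 dBm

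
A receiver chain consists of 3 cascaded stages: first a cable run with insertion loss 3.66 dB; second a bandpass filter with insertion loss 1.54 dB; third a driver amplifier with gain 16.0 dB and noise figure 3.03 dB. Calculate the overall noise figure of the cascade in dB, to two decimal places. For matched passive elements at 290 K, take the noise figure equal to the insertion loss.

8.23 dB

Convert to linear (a loss of L dB is a gain of −L dB): F_i = 10^(NF_i/10), G_i = 10^(G_i,dB/10)
  Stage 1: F_1 = 10^(3.66/10) = 2.323, G_1 = 10^(−3.66/10) = 0.4305
  Stage 2: F_2 = 10^(1.54/10) = 1.426, G_2 = 10^(−1.54/10) = 0.7015
  Stage 3: F_3 = 10^(3.03/10) = 2.009, G_3 = 10^(16.0/10) = 39.81
Friis cascade:
  F = 2.323 + (1.426 − 1)/0.4305 + (2.009 − 1)/0.3020 = 6.653
NF = 10 log₁₀(6.653) = 8.23 dB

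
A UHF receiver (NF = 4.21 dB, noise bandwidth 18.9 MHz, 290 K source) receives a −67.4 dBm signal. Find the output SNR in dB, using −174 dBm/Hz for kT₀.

Noise floor: N = −174 + 10 log₁₀(B) + NF
10 log₁₀(1.89×10⁷) = 72.76 dB
N = −174 + 72.76 + 4.21 = −97.03 dBm
SNR = P_sig − N = −67.4 − (−97.03) = 29.63 dB → 29.6 dB

29.6 dB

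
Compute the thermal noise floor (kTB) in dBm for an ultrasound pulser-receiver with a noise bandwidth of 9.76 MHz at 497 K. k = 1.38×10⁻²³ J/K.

P_n = kTB = 1.38×10⁻²³ × 497 × 9.76×10⁶ = 6.69×10⁻¹⁴ W
In dBm: 10 log₁₀(6.69×10⁻¹⁴ / 10⁻³) = −101.7 dBm

−101.7 dBm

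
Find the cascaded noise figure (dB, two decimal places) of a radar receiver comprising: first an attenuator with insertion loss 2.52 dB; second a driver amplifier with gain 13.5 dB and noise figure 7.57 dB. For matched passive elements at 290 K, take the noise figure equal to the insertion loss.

10.09 dB

Convert to linear (a loss of L dB is a gain of −L dB): F_i = 10^(NF_i/10), G_i = 10^(G_i,dB/10)
  Stage 1: F_1 = 10^(2.52/10) = 1.786, G_1 = 10^(−2.52/10) = 0.5598
  Stage 2: F_2 = 10^(7.57/10) = 5.715, G_2 = 10^(13.5/10) = 22.39
Friis cascade:
  F = 1.786 + (5.715 − 1)/0.5598 = 10.21
NF = 10 log₁₀(10.21) = 10.09 dB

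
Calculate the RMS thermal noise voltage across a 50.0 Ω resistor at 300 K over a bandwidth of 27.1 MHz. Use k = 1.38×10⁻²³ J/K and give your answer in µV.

4.74 µV

V_n = √(4kTRB)
4kTRB = 4 × 1.38×10⁻²³ × 300 × 5.00×10¹ × 2.71×10⁷ = 2.24×10⁻¹¹ V²
V_n = √(2.24×10⁻¹¹) = 4.74×10⁻⁶ V = 4.74 µV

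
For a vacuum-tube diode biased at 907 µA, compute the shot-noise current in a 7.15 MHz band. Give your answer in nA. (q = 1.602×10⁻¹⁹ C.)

I_n = √(2qI·B)
2qI·B = 2 × 1.602×10⁻¹⁹ × 9.07×10⁻⁴ × 7.15×10⁶ = 2.08×10⁻¹⁵ A²
I_n = √(2.08×10⁻¹⁵) = 4.56×10⁻⁸ A = 45.6 nA

45.6 nA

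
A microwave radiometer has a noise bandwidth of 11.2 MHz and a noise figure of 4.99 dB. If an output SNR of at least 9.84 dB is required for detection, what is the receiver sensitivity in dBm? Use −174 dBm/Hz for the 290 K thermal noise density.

Sensitivity = −174 + 10 log₁₀(B) + NF + SNR_min
= −174 + 70.49 + 4.99 + 9.84
= −88.68 dBm → −88.7 dBm

−88.7 dBm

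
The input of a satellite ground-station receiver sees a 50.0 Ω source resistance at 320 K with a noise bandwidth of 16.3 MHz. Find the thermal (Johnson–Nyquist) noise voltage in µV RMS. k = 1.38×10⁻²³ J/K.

V_n = √(4kTRB)
4kTRB = 4 × 1.38×10⁻²³ × 320 × 5.00×10¹ × 1.63×10⁷ = 1.44×10⁻¹¹ V²
V_n = √(1.44×10⁻¹¹) = 3.79×10⁻⁶ V = 3.79 µV

3.79 µV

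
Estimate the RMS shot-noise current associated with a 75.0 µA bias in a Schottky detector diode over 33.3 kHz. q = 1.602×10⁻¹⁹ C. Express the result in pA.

895 pA

I_n = √(2qI·B)
2qI·B = 2 × 1.602×10⁻¹⁹ × 7.50×10⁻⁵ × 3.33×10⁴ = 8.00×10⁻¹⁹ A²
I_n = √(8.00×10⁻¹⁹) = 8.95×10⁻¹⁰ A = 895 pA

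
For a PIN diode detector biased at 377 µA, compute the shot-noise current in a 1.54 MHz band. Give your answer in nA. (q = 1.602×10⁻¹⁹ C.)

13.6 nA

I_n = √(2qI·B)
2qI·B = 2 × 1.602×10⁻¹⁹ × 3.77×10⁻⁴ × 1.54×10⁶ = 1.86×10⁻¹⁶ A²
I_n = √(1.86×10⁻¹⁶) = 1.36×10⁻⁸ A = 13.6 nA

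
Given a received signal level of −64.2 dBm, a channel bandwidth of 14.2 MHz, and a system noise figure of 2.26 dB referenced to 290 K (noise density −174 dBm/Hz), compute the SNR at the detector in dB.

Noise floor: N = −174 + 10 log₁₀(B) + NF
10 log₁₀(1.42×10⁷) = 71.52 dB
N = −174 + 71.52 + 2.26 = −100.22 dBm
SNR = P_sig − N = −64.2 − (−100.22) = 36.02 dB → 36.0 dB

36.0 dB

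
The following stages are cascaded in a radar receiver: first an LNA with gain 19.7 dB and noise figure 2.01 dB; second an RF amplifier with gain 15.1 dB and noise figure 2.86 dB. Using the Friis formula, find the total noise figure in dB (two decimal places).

2.04 dB

Convert to linear (a loss of L dB is a gain of −L dB): F_i = 10^(NF_i/10), G_i = 10^(G_i,dB/10)
  Stage 1: F_1 = 10^(2.01/10) = 1.589, G_1 = 10^(19.7/10) = 93.33
  Stage 2: F_2 = 10^(2.86/10) = 1.932, G_2 = 10^(15.1/10) = 32.36
Friis cascade:
  F = 1.589 + (1.932 − 1)/93.33 = 1.599
NF = 10 log₁₀(1.599) = 2.04 dB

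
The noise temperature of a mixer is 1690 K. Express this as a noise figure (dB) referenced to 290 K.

F = 1 + T_e/T₀ = 1 + 1690/290 = 6.82759
NF = 10 log₁₀(6.82759) = 8.34 dB

8.34 dB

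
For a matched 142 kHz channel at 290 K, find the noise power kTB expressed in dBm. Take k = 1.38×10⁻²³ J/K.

−122.5 dBm

P_n = kTB = 1.38×10⁻²³ × 290 × 1.42×10⁵ = 5.68×10⁻¹⁶ W
In dBm: 10 log₁₀(5.68×10⁻¹⁶ / 10⁻³) = −122.5 dBm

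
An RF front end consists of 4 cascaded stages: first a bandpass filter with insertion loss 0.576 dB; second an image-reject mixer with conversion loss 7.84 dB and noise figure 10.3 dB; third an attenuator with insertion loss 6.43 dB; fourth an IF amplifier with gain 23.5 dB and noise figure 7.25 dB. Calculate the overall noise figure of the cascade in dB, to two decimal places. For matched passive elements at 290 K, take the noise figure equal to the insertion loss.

Convert to linear (a loss of L dB is a gain of −L dB): F_i = 10^(NF_i/10), G_i = 10^(G_i,dB/10)
  Stage 1: F_1 = 10^(0.576/10) = 1.142, G_1 = 10^(−0.576/10) = 0.8758
  Stage 2: F_2 = 10^(10.3/10) = 10.72, G_2 = 10^(−7.84/10) = 0.1644
  Stage 3: F_3 = 10^(6.43/10) = 4.395, G_3 = 10^(−6.43/10) = 0.2275
  Stage 4: F_4 = 10^(7.25/10) = 5.309, G_4 = 10^(23.5/10) = 223.9
Friis cascade:
  F = 1.142 + (10.72 − 1)/0.8758 + (4.395 − 1)/0.1440 + (5.309 − 1)/0.03276 = 167.3
NF = 10 log₁₀(167.3) = 22.24 dB

22.24 dB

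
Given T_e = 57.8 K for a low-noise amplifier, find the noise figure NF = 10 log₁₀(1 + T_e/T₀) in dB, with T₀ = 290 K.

F = 1 + T_e/T₀ = 1 + 57.8/290 = 1.19931
NF = 10 log₁₀(1.19931) = 0.789 dB

0.789 dB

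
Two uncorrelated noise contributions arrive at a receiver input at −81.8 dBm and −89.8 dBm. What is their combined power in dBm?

Convert to linear, add, convert back:
P₁ = 6.61×10⁻¹² W, P₂ = 1.05×10⁻¹² W
P_tot = 7.65×10⁻¹² W → 10 log₁₀(P_tot / 10⁻³) = −81.2 dBm

−81.2 dBm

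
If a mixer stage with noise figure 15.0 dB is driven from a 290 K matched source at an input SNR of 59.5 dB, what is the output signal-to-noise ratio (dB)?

By definition F = SNR_in/SNR_out, so in dB: SNR_out = SNR_in − NF
SNR_out = 59.5 − 15.0 = 44.5 dB

44.5 dB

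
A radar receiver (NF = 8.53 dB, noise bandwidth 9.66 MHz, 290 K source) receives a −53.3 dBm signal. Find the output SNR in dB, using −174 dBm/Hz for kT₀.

Noise floor: N = −174 + 10 log₁₀(B) + NF
10 log₁₀(9.66×10⁶) = 69.85 dB
N = −174 + 69.85 + 8.53 = −95.62 dBm
SNR = P_sig − N = −53.3 − (−95.62) = 42.32 dB → 42.3 dB

42.3 dB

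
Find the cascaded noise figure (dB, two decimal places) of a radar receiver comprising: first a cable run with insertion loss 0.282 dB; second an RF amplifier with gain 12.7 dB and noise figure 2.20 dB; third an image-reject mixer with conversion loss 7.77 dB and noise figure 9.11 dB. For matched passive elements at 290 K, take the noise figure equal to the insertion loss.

Convert to linear (a loss of L dB is a gain of −L dB): F_i = 10^(NF_i/10), G_i = 10^(G_i,dB/10)
  Stage 1: F_1 = 10^(0.282/10) = 1.067, G_1 = 10^(−0.282/10) = 0.9371
  Stage 2: F_2 = 10^(2.20/10) = 1.660, G_2 = 10^(12.7/10) = 18.62
  Stage 3: F_3 = 10^(9.11/10) = 8.147, G_3 = 10^(−7.77/10) = 0.1671
Friis cascade:
  F = 1.067 + (1.660 − 1)/0.9371 + (8.147 − 1)/17.45 = 2.180
NF = 10 log₁₀(2.180) = 3.39 dB

3.39 dB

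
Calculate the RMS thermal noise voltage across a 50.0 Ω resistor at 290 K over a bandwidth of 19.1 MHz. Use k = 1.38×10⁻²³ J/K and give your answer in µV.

V_n = √(4kTRB)
4kTRB = 4 × 1.38×10⁻²³ × 290 × 5.00×10¹ × 1.91×10⁷ = 1.53×10⁻¹¹ V²
V_n = √(1.53×10⁻¹¹) = 3.91×10⁻⁶ V = 3.91 µV

3.91 µV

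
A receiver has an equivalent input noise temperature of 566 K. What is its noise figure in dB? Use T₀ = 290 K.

4.70 dB

F = 1 + T_e/T₀ = 1 + 566/290 = 2.95172
NF = 10 log₁₀(2.95172) = 4.70 dB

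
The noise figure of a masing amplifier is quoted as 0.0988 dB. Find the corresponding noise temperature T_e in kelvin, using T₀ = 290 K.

6.67 K

F = 10^(0.0988/10) = 1.02301
T_e = (F − 1)·T₀ = (1.02301 − 1) × 290 = 6.67 K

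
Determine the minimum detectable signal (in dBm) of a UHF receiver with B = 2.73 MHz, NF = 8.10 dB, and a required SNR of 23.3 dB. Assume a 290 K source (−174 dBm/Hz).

−78.2 dBm

Sensitivity = −174 + 10 log₁₀(B) + NF + SNR_min
= −174 + 64.36 + 8.10 + 23.3
= −78.24 dBm → −78.2 dBm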